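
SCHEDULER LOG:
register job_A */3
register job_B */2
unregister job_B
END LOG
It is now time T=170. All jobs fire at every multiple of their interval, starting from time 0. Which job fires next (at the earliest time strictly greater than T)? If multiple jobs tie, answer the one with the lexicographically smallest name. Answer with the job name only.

Answer: job_A

Derivation:
Op 1: register job_A */3 -> active={job_A:*/3}
Op 2: register job_B */2 -> active={job_A:*/3, job_B:*/2}
Op 3: unregister job_B -> active={job_A:*/3}
  job_A: interval 3, next fire after T=170 is 171
Earliest = 171, winner (lex tiebreak) = job_A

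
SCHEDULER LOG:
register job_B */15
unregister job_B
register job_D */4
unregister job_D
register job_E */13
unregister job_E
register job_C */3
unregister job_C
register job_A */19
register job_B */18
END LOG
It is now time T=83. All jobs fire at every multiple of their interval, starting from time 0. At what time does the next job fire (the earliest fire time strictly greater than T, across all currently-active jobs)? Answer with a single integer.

Op 1: register job_B */15 -> active={job_B:*/15}
Op 2: unregister job_B -> active={}
Op 3: register job_D */4 -> active={job_D:*/4}
Op 4: unregister job_D -> active={}
Op 5: register job_E */13 -> active={job_E:*/13}
Op 6: unregister job_E -> active={}
Op 7: register job_C */3 -> active={job_C:*/3}
Op 8: unregister job_C -> active={}
Op 9: register job_A */19 -> active={job_A:*/19}
Op 10: register job_B */18 -> active={job_A:*/19, job_B:*/18}
  job_A: interval 19, next fire after T=83 is 95
  job_B: interval 18, next fire after T=83 is 90
Earliest fire time = 90 (job job_B)

Answer: 90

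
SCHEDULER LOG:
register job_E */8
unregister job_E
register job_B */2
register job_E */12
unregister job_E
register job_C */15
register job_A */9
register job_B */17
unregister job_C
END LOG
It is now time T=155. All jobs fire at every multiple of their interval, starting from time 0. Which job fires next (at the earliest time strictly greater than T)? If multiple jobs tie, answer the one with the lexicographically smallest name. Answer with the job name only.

Answer: job_A

Derivation:
Op 1: register job_E */8 -> active={job_E:*/8}
Op 2: unregister job_E -> active={}
Op 3: register job_B */2 -> active={job_B:*/2}
Op 4: register job_E */12 -> active={job_B:*/2, job_E:*/12}
Op 5: unregister job_E -> active={job_B:*/2}
Op 6: register job_C */15 -> active={job_B:*/2, job_C:*/15}
Op 7: register job_A */9 -> active={job_A:*/9, job_B:*/2, job_C:*/15}
Op 8: register job_B */17 -> active={job_A:*/9, job_B:*/17, job_C:*/15}
Op 9: unregister job_C -> active={job_A:*/9, job_B:*/17}
  job_A: interval 9, next fire after T=155 is 162
  job_B: interval 17, next fire after T=155 is 170
Earliest = 162, winner (lex tiebreak) = job_A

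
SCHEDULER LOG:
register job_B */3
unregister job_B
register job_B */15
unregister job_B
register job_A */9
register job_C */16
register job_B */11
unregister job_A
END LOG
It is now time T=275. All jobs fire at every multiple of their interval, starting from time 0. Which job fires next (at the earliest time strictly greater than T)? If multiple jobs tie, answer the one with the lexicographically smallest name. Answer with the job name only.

Op 1: register job_B */3 -> active={job_B:*/3}
Op 2: unregister job_B -> active={}
Op 3: register job_B */15 -> active={job_B:*/15}
Op 4: unregister job_B -> active={}
Op 5: register job_A */9 -> active={job_A:*/9}
Op 6: register job_C */16 -> active={job_A:*/9, job_C:*/16}
Op 7: register job_B */11 -> active={job_A:*/9, job_B:*/11, job_C:*/16}
Op 8: unregister job_A -> active={job_B:*/11, job_C:*/16}
  job_B: interval 11, next fire after T=275 is 286
  job_C: interval 16, next fire after T=275 is 288
Earliest = 286, winner (lex tiebreak) = job_B

Answer: job_B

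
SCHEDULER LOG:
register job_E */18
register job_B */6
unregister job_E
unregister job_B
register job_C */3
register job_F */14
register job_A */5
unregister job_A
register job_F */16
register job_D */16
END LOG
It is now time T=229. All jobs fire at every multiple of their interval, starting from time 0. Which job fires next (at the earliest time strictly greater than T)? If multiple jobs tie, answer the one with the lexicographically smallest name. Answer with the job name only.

Op 1: register job_E */18 -> active={job_E:*/18}
Op 2: register job_B */6 -> active={job_B:*/6, job_E:*/18}
Op 3: unregister job_E -> active={job_B:*/6}
Op 4: unregister job_B -> active={}
Op 5: register job_C */3 -> active={job_C:*/3}
Op 6: register job_F */14 -> active={job_C:*/3, job_F:*/14}
Op 7: register job_A */5 -> active={job_A:*/5, job_C:*/3, job_F:*/14}
Op 8: unregister job_A -> active={job_C:*/3, job_F:*/14}
Op 9: register job_F */16 -> active={job_C:*/3, job_F:*/16}
Op 10: register job_D */16 -> active={job_C:*/3, job_D:*/16, job_F:*/16}
  job_C: interval 3, next fire after T=229 is 231
  job_D: interval 16, next fire after T=229 is 240
  job_F: interval 16, next fire after T=229 is 240
Earliest = 231, winner (lex tiebreak) = job_C

Answer: job_C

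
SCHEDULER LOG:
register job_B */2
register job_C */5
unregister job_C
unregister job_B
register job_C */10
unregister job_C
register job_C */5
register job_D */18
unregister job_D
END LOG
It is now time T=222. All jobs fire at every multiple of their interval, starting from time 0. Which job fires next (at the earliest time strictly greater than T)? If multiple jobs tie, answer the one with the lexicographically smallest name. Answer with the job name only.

Op 1: register job_B */2 -> active={job_B:*/2}
Op 2: register job_C */5 -> active={job_B:*/2, job_C:*/5}
Op 3: unregister job_C -> active={job_B:*/2}
Op 4: unregister job_B -> active={}
Op 5: register job_C */10 -> active={job_C:*/10}
Op 6: unregister job_C -> active={}
Op 7: register job_C */5 -> active={job_C:*/5}
Op 8: register job_D */18 -> active={job_C:*/5, job_D:*/18}
Op 9: unregister job_D -> active={job_C:*/5}
  job_C: interval 5, next fire after T=222 is 225
Earliest = 225, winner (lex tiebreak) = job_C

Answer: job_C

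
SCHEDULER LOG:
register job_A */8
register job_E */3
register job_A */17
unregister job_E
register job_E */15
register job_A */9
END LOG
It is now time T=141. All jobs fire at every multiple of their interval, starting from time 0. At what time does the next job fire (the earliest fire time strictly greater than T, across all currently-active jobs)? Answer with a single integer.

Answer: 144

Derivation:
Op 1: register job_A */8 -> active={job_A:*/8}
Op 2: register job_E */3 -> active={job_A:*/8, job_E:*/3}
Op 3: register job_A */17 -> active={job_A:*/17, job_E:*/3}
Op 4: unregister job_E -> active={job_A:*/17}
Op 5: register job_E */15 -> active={job_A:*/17, job_E:*/15}
Op 6: register job_A */9 -> active={job_A:*/9, job_E:*/15}
  job_A: interval 9, next fire after T=141 is 144
  job_E: interval 15, next fire after T=141 is 150
Earliest fire time = 144 (job job_A)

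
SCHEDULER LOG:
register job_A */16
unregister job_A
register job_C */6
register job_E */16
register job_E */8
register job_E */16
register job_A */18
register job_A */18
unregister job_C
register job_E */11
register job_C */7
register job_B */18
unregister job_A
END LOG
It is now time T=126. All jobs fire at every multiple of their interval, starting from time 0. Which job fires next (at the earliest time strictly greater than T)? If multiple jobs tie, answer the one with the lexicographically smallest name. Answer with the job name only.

Op 1: register job_A */16 -> active={job_A:*/16}
Op 2: unregister job_A -> active={}
Op 3: register job_C */6 -> active={job_C:*/6}
Op 4: register job_E */16 -> active={job_C:*/6, job_E:*/16}
Op 5: register job_E */8 -> active={job_C:*/6, job_E:*/8}
Op 6: register job_E */16 -> active={job_C:*/6, job_E:*/16}
Op 7: register job_A */18 -> active={job_A:*/18, job_C:*/6, job_E:*/16}
Op 8: register job_A */18 -> active={job_A:*/18, job_C:*/6, job_E:*/16}
Op 9: unregister job_C -> active={job_A:*/18, job_E:*/16}
Op 10: register job_E */11 -> active={job_A:*/18, job_E:*/11}
Op 11: register job_C */7 -> active={job_A:*/18, job_C:*/7, job_E:*/11}
Op 12: register job_B */18 -> active={job_A:*/18, job_B:*/18, job_C:*/7, job_E:*/11}
Op 13: unregister job_A -> active={job_B:*/18, job_C:*/7, job_E:*/11}
  job_B: interval 18, next fire after T=126 is 144
  job_C: interval 7, next fire after T=126 is 133
  job_E: interval 11, next fire after T=126 is 132
Earliest = 132, winner (lex tiebreak) = job_E

Answer: job_E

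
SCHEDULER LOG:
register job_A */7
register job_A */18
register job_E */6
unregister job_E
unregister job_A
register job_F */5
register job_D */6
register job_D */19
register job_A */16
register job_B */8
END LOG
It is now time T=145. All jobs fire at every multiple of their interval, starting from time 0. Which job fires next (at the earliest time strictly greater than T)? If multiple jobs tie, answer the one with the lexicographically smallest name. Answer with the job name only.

Op 1: register job_A */7 -> active={job_A:*/7}
Op 2: register job_A */18 -> active={job_A:*/18}
Op 3: register job_E */6 -> active={job_A:*/18, job_E:*/6}
Op 4: unregister job_E -> active={job_A:*/18}
Op 5: unregister job_A -> active={}
Op 6: register job_F */5 -> active={job_F:*/5}
Op 7: register job_D */6 -> active={job_D:*/6, job_F:*/5}
Op 8: register job_D */19 -> active={job_D:*/19, job_F:*/5}
Op 9: register job_A */16 -> active={job_A:*/16, job_D:*/19, job_F:*/5}
Op 10: register job_B */8 -> active={job_A:*/16, job_B:*/8, job_D:*/19, job_F:*/5}
  job_A: interval 16, next fire after T=145 is 160
  job_B: interval 8, next fire after T=145 is 152
  job_D: interval 19, next fire after T=145 is 152
  job_F: interval 5, next fire after T=145 is 150
Earliest = 150, winner (lex tiebreak) = job_F

Answer: job_F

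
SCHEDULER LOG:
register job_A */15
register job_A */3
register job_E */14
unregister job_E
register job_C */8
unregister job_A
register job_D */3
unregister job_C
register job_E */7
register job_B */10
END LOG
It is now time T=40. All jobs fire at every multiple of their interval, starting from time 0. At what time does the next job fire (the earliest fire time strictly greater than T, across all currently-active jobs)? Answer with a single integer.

Op 1: register job_A */15 -> active={job_A:*/15}
Op 2: register job_A */3 -> active={job_A:*/3}
Op 3: register job_E */14 -> active={job_A:*/3, job_E:*/14}
Op 4: unregister job_E -> active={job_A:*/3}
Op 5: register job_C */8 -> active={job_A:*/3, job_C:*/8}
Op 6: unregister job_A -> active={job_C:*/8}
Op 7: register job_D */3 -> active={job_C:*/8, job_D:*/3}
Op 8: unregister job_C -> active={job_D:*/3}
Op 9: register job_E */7 -> active={job_D:*/3, job_E:*/7}
Op 10: register job_B */10 -> active={job_B:*/10, job_D:*/3, job_E:*/7}
  job_B: interval 10, next fire after T=40 is 50
  job_D: interval 3, next fire after T=40 is 42
  job_E: interval 7, next fire after T=40 is 42
Earliest fire time = 42 (job job_D)

Answer: 42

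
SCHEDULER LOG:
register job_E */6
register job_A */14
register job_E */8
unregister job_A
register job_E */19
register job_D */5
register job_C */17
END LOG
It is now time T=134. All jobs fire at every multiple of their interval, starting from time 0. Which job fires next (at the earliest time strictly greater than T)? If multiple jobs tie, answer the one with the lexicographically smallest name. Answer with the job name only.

Answer: job_D

Derivation:
Op 1: register job_E */6 -> active={job_E:*/6}
Op 2: register job_A */14 -> active={job_A:*/14, job_E:*/6}
Op 3: register job_E */8 -> active={job_A:*/14, job_E:*/8}
Op 4: unregister job_A -> active={job_E:*/8}
Op 5: register job_E */19 -> active={job_E:*/19}
Op 6: register job_D */5 -> active={job_D:*/5, job_E:*/19}
Op 7: register job_C */17 -> active={job_C:*/17, job_D:*/5, job_E:*/19}
  job_C: interval 17, next fire after T=134 is 136
  job_D: interval 5, next fire after T=134 is 135
  job_E: interval 19, next fire after T=134 is 152
Earliest = 135, winner (lex tiebreak) = job_D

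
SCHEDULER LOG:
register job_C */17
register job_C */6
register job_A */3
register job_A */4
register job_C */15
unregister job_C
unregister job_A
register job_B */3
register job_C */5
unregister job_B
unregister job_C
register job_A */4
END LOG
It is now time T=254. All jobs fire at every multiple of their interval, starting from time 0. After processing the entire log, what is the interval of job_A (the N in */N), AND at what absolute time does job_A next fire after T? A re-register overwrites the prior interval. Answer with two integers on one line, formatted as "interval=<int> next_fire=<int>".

Answer: interval=4 next_fire=256

Derivation:
Op 1: register job_C */17 -> active={job_C:*/17}
Op 2: register job_C */6 -> active={job_C:*/6}
Op 3: register job_A */3 -> active={job_A:*/3, job_C:*/6}
Op 4: register job_A */4 -> active={job_A:*/4, job_C:*/6}
Op 5: register job_C */15 -> active={job_A:*/4, job_C:*/15}
Op 6: unregister job_C -> active={job_A:*/4}
Op 7: unregister job_A -> active={}
Op 8: register job_B */3 -> active={job_B:*/3}
Op 9: register job_C */5 -> active={job_B:*/3, job_C:*/5}
Op 10: unregister job_B -> active={job_C:*/5}
Op 11: unregister job_C -> active={}
Op 12: register job_A */4 -> active={job_A:*/4}
Final interval of job_A = 4
Next fire of job_A after T=254: (254//4+1)*4 = 256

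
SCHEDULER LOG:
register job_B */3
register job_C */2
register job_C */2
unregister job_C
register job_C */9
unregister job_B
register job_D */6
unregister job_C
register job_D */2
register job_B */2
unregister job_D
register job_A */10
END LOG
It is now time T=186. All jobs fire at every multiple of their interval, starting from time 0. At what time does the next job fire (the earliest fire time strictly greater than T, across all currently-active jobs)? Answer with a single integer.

Answer: 188

Derivation:
Op 1: register job_B */3 -> active={job_B:*/3}
Op 2: register job_C */2 -> active={job_B:*/3, job_C:*/2}
Op 3: register job_C */2 -> active={job_B:*/3, job_C:*/2}
Op 4: unregister job_C -> active={job_B:*/3}
Op 5: register job_C */9 -> active={job_B:*/3, job_C:*/9}
Op 6: unregister job_B -> active={job_C:*/9}
Op 7: register job_D */6 -> active={job_C:*/9, job_D:*/6}
Op 8: unregister job_C -> active={job_D:*/6}
Op 9: register job_D */2 -> active={job_D:*/2}
Op 10: register job_B */2 -> active={job_B:*/2, job_D:*/2}
Op 11: unregister job_D -> active={job_B:*/2}
Op 12: register job_A */10 -> active={job_A:*/10, job_B:*/2}
  job_A: interval 10, next fire after T=186 is 190
  job_B: interval 2, next fire after T=186 is 188
Earliest fire time = 188 (job job_B)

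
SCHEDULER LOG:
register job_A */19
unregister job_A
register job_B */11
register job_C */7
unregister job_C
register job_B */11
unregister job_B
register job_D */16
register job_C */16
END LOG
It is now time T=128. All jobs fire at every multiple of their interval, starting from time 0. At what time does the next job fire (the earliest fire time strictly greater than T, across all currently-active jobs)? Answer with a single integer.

Op 1: register job_A */19 -> active={job_A:*/19}
Op 2: unregister job_A -> active={}
Op 3: register job_B */11 -> active={job_B:*/11}
Op 4: register job_C */7 -> active={job_B:*/11, job_C:*/7}
Op 5: unregister job_C -> active={job_B:*/11}
Op 6: register job_B */11 -> active={job_B:*/11}
Op 7: unregister job_B -> active={}
Op 8: register job_D */16 -> active={job_D:*/16}
Op 9: register job_C */16 -> active={job_C:*/16, job_D:*/16}
  job_C: interval 16, next fire after T=128 is 144
  job_D: interval 16, next fire after T=128 is 144
Earliest fire time = 144 (job job_C)

Answer: 144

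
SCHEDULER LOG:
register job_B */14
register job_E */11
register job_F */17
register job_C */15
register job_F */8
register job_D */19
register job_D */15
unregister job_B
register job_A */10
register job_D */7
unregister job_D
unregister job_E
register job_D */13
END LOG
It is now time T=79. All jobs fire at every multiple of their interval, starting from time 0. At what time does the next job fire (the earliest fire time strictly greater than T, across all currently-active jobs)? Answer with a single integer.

Op 1: register job_B */14 -> active={job_B:*/14}
Op 2: register job_E */11 -> active={job_B:*/14, job_E:*/11}
Op 3: register job_F */17 -> active={job_B:*/14, job_E:*/11, job_F:*/17}
Op 4: register job_C */15 -> active={job_B:*/14, job_C:*/15, job_E:*/11, job_F:*/17}
Op 5: register job_F */8 -> active={job_B:*/14, job_C:*/15, job_E:*/11, job_F:*/8}
Op 6: register job_D */19 -> active={job_B:*/14, job_C:*/15, job_D:*/19, job_E:*/11, job_F:*/8}
Op 7: register job_D */15 -> active={job_B:*/14, job_C:*/15, job_D:*/15, job_E:*/11, job_F:*/8}
Op 8: unregister job_B -> active={job_C:*/15, job_D:*/15, job_E:*/11, job_F:*/8}
Op 9: register job_A */10 -> active={job_A:*/10, job_C:*/15, job_D:*/15, job_E:*/11, job_F:*/8}
Op 10: register job_D */7 -> active={job_A:*/10, job_C:*/15, job_D:*/7, job_E:*/11, job_F:*/8}
Op 11: unregister job_D -> active={job_A:*/10, job_C:*/15, job_E:*/11, job_F:*/8}
Op 12: unregister job_E -> active={job_A:*/10, job_C:*/15, job_F:*/8}
Op 13: register job_D */13 -> active={job_A:*/10, job_C:*/15, job_D:*/13, job_F:*/8}
  job_A: interval 10, next fire after T=79 is 80
  job_C: interval 15, next fire after T=79 is 90
  job_D: interval 13, next fire after T=79 is 91
  job_F: interval 8, next fire after T=79 is 80
Earliest fire time = 80 (job job_A)

Answer: 80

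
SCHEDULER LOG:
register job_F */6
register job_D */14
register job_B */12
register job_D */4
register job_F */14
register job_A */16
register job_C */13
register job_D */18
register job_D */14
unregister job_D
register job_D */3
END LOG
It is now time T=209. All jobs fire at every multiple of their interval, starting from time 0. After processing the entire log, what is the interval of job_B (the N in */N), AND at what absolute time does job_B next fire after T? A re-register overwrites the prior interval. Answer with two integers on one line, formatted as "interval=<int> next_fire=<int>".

Op 1: register job_F */6 -> active={job_F:*/6}
Op 2: register job_D */14 -> active={job_D:*/14, job_F:*/6}
Op 3: register job_B */12 -> active={job_B:*/12, job_D:*/14, job_F:*/6}
Op 4: register job_D */4 -> active={job_B:*/12, job_D:*/4, job_F:*/6}
Op 5: register job_F */14 -> active={job_B:*/12, job_D:*/4, job_F:*/14}
Op 6: register job_A */16 -> active={job_A:*/16, job_B:*/12, job_D:*/4, job_F:*/14}
Op 7: register job_C */13 -> active={job_A:*/16, job_B:*/12, job_C:*/13, job_D:*/4, job_F:*/14}
Op 8: register job_D */18 -> active={job_A:*/16, job_B:*/12, job_C:*/13, job_D:*/18, job_F:*/14}
Op 9: register job_D */14 -> active={job_A:*/16, job_B:*/12, job_C:*/13, job_D:*/14, job_F:*/14}
Op 10: unregister job_D -> active={job_A:*/16, job_B:*/12, job_C:*/13, job_F:*/14}
Op 11: register job_D */3 -> active={job_A:*/16, job_B:*/12, job_C:*/13, job_D:*/3, job_F:*/14}
Final interval of job_B = 12
Next fire of job_B after T=209: (209//12+1)*12 = 216

Answer: interval=12 next_fire=216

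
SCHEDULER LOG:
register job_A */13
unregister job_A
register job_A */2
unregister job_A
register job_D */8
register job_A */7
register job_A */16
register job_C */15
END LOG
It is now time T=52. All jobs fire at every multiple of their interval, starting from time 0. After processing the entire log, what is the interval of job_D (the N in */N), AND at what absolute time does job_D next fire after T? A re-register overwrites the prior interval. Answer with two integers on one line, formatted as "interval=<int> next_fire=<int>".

Answer: interval=8 next_fire=56

Derivation:
Op 1: register job_A */13 -> active={job_A:*/13}
Op 2: unregister job_A -> active={}
Op 3: register job_A */2 -> active={job_A:*/2}
Op 4: unregister job_A -> active={}
Op 5: register job_D */8 -> active={job_D:*/8}
Op 6: register job_A */7 -> active={job_A:*/7, job_D:*/8}
Op 7: register job_A */16 -> active={job_A:*/16, job_D:*/8}
Op 8: register job_C */15 -> active={job_A:*/16, job_C:*/15, job_D:*/8}
Final interval of job_D = 8
Next fire of job_D after T=52: (52//8+1)*8 = 56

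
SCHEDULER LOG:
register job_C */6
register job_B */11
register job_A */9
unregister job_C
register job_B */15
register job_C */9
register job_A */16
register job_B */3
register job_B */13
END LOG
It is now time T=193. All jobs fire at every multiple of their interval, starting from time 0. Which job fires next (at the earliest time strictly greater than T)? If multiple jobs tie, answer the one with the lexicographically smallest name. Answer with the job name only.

Op 1: register job_C */6 -> active={job_C:*/6}
Op 2: register job_B */11 -> active={job_B:*/11, job_C:*/6}
Op 3: register job_A */9 -> active={job_A:*/9, job_B:*/11, job_C:*/6}
Op 4: unregister job_C -> active={job_A:*/9, job_B:*/11}
Op 5: register job_B */15 -> active={job_A:*/9, job_B:*/15}
Op 6: register job_C */9 -> active={job_A:*/9, job_B:*/15, job_C:*/9}
Op 7: register job_A */16 -> active={job_A:*/16, job_B:*/15, job_C:*/9}
Op 8: register job_B */3 -> active={job_A:*/16, job_B:*/3, job_C:*/9}
Op 9: register job_B */13 -> active={job_A:*/16, job_B:*/13, job_C:*/9}
  job_A: interval 16, next fire after T=193 is 208
  job_B: interval 13, next fire after T=193 is 195
  job_C: interval 9, next fire after T=193 is 198
Earliest = 195, winner (lex tiebreak) = job_B

Answer: job_B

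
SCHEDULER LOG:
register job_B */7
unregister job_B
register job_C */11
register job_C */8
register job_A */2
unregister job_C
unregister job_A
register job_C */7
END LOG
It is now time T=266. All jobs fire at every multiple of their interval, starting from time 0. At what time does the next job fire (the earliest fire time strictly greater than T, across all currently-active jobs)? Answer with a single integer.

Answer: 273

Derivation:
Op 1: register job_B */7 -> active={job_B:*/7}
Op 2: unregister job_B -> active={}
Op 3: register job_C */11 -> active={job_C:*/11}
Op 4: register job_C */8 -> active={job_C:*/8}
Op 5: register job_A */2 -> active={job_A:*/2, job_C:*/8}
Op 6: unregister job_C -> active={job_A:*/2}
Op 7: unregister job_A -> active={}
Op 8: register job_C */7 -> active={job_C:*/7}
  job_C: interval 7, next fire after T=266 is 273
Earliest fire time = 273 (job job_C)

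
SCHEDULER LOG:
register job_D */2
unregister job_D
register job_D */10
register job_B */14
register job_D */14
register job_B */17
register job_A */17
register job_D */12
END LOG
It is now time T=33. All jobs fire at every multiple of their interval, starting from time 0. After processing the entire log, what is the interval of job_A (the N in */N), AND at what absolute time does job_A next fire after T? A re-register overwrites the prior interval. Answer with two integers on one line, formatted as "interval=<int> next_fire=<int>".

Op 1: register job_D */2 -> active={job_D:*/2}
Op 2: unregister job_D -> active={}
Op 3: register job_D */10 -> active={job_D:*/10}
Op 4: register job_B */14 -> active={job_B:*/14, job_D:*/10}
Op 5: register job_D */14 -> active={job_B:*/14, job_D:*/14}
Op 6: register job_B */17 -> active={job_B:*/17, job_D:*/14}
Op 7: register job_A */17 -> active={job_A:*/17, job_B:*/17, job_D:*/14}
Op 8: register job_D */12 -> active={job_A:*/17, job_B:*/17, job_D:*/12}
Final interval of job_A = 17
Next fire of job_A after T=33: (33//17+1)*17 = 34

Answer: interval=17 next_fire=34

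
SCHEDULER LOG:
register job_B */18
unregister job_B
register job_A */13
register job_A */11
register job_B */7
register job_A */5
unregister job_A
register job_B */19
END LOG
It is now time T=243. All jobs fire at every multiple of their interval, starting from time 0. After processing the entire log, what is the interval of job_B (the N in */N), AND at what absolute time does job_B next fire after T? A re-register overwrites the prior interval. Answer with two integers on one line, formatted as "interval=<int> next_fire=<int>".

Answer: interval=19 next_fire=247

Derivation:
Op 1: register job_B */18 -> active={job_B:*/18}
Op 2: unregister job_B -> active={}
Op 3: register job_A */13 -> active={job_A:*/13}
Op 4: register job_A */11 -> active={job_A:*/11}
Op 5: register job_B */7 -> active={job_A:*/11, job_B:*/7}
Op 6: register job_A */5 -> active={job_A:*/5, job_B:*/7}
Op 7: unregister job_A -> active={job_B:*/7}
Op 8: register job_B */19 -> active={job_B:*/19}
Final interval of job_B = 19
Next fire of job_B after T=243: (243//19+1)*19 = 247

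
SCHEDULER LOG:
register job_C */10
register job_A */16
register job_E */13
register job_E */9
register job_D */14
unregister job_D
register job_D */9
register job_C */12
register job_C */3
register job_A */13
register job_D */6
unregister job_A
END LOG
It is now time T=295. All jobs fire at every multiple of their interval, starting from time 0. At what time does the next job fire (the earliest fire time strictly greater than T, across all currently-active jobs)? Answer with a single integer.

Answer: 297

Derivation:
Op 1: register job_C */10 -> active={job_C:*/10}
Op 2: register job_A */16 -> active={job_A:*/16, job_C:*/10}
Op 3: register job_E */13 -> active={job_A:*/16, job_C:*/10, job_E:*/13}
Op 4: register job_E */9 -> active={job_A:*/16, job_C:*/10, job_E:*/9}
Op 5: register job_D */14 -> active={job_A:*/16, job_C:*/10, job_D:*/14, job_E:*/9}
Op 6: unregister job_D -> active={job_A:*/16, job_C:*/10, job_E:*/9}
Op 7: register job_D */9 -> active={job_A:*/16, job_C:*/10, job_D:*/9, job_E:*/9}
Op 8: register job_C */12 -> active={job_A:*/16, job_C:*/12, job_D:*/9, job_E:*/9}
Op 9: register job_C */3 -> active={job_A:*/16, job_C:*/3, job_D:*/9, job_E:*/9}
Op 10: register job_A */13 -> active={job_A:*/13, job_C:*/3, job_D:*/9, job_E:*/9}
Op 11: register job_D */6 -> active={job_A:*/13, job_C:*/3, job_D:*/6, job_E:*/9}
Op 12: unregister job_A -> active={job_C:*/3, job_D:*/6, job_E:*/9}
  job_C: interval 3, next fire after T=295 is 297
  job_D: interval 6, next fire after T=295 is 300
  job_E: interval 9, next fire after T=295 is 297
Earliest fire time = 297 (job job_C)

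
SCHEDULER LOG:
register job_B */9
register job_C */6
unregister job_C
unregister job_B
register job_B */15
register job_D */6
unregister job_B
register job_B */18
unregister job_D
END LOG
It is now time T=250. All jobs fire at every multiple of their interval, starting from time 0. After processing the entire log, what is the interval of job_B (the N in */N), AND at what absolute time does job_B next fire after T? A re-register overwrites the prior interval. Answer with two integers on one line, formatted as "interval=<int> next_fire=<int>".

Op 1: register job_B */9 -> active={job_B:*/9}
Op 2: register job_C */6 -> active={job_B:*/9, job_C:*/6}
Op 3: unregister job_C -> active={job_B:*/9}
Op 4: unregister job_B -> active={}
Op 5: register job_B */15 -> active={job_B:*/15}
Op 6: register job_D */6 -> active={job_B:*/15, job_D:*/6}
Op 7: unregister job_B -> active={job_D:*/6}
Op 8: register job_B */18 -> active={job_B:*/18, job_D:*/6}
Op 9: unregister job_D -> active={job_B:*/18}
Final interval of job_B = 18
Next fire of job_B after T=250: (250//18+1)*18 = 252

Answer: interval=18 next_fire=252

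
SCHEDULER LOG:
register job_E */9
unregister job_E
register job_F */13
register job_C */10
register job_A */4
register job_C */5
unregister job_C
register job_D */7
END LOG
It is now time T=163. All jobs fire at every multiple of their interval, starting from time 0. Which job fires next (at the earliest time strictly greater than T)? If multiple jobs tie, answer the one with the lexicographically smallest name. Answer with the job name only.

Answer: job_A

Derivation:
Op 1: register job_E */9 -> active={job_E:*/9}
Op 2: unregister job_E -> active={}
Op 3: register job_F */13 -> active={job_F:*/13}
Op 4: register job_C */10 -> active={job_C:*/10, job_F:*/13}
Op 5: register job_A */4 -> active={job_A:*/4, job_C:*/10, job_F:*/13}
Op 6: register job_C */5 -> active={job_A:*/4, job_C:*/5, job_F:*/13}
Op 7: unregister job_C -> active={job_A:*/4, job_F:*/13}
Op 8: register job_D */7 -> active={job_A:*/4, job_D:*/7, job_F:*/13}
  job_A: interval 4, next fire after T=163 is 164
  job_D: interval 7, next fire after T=163 is 168
  job_F: interval 13, next fire after T=163 is 169
Earliest = 164, winner (lex tiebreak) = job_A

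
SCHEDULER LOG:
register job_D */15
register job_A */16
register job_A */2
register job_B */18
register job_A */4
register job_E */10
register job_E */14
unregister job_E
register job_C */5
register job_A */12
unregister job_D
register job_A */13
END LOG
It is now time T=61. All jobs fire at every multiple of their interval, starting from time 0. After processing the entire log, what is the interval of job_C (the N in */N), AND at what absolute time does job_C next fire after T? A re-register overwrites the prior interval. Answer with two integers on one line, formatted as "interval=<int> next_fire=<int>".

Op 1: register job_D */15 -> active={job_D:*/15}
Op 2: register job_A */16 -> active={job_A:*/16, job_D:*/15}
Op 3: register job_A */2 -> active={job_A:*/2, job_D:*/15}
Op 4: register job_B */18 -> active={job_A:*/2, job_B:*/18, job_D:*/15}
Op 5: register job_A */4 -> active={job_A:*/4, job_B:*/18, job_D:*/15}
Op 6: register job_E */10 -> active={job_A:*/4, job_B:*/18, job_D:*/15, job_E:*/10}
Op 7: register job_E */14 -> active={job_A:*/4, job_B:*/18, job_D:*/15, job_E:*/14}
Op 8: unregister job_E -> active={job_A:*/4, job_B:*/18, job_D:*/15}
Op 9: register job_C */5 -> active={job_A:*/4, job_B:*/18, job_C:*/5, job_D:*/15}
Op 10: register job_A */12 -> active={job_A:*/12, job_B:*/18, job_C:*/5, job_D:*/15}
Op 11: unregister job_D -> active={job_A:*/12, job_B:*/18, job_C:*/5}
Op 12: register job_A */13 -> active={job_A:*/13, job_B:*/18, job_C:*/5}
Final interval of job_C = 5
Next fire of job_C after T=61: (61//5+1)*5 = 65

Answer: interval=5 next_fire=65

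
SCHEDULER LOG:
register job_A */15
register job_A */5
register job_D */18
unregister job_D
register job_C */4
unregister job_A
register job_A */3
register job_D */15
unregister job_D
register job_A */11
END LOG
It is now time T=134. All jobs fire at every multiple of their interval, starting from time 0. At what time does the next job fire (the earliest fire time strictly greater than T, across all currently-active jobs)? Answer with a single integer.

Op 1: register job_A */15 -> active={job_A:*/15}
Op 2: register job_A */5 -> active={job_A:*/5}
Op 3: register job_D */18 -> active={job_A:*/5, job_D:*/18}
Op 4: unregister job_D -> active={job_A:*/5}
Op 5: register job_C */4 -> active={job_A:*/5, job_C:*/4}
Op 6: unregister job_A -> active={job_C:*/4}
Op 7: register job_A */3 -> active={job_A:*/3, job_C:*/4}
Op 8: register job_D */15 -> active={job_A:*/3, job_C:*/4, job_D:*/15}
Op 9: unregister job_D -> active={job_A:*/3, job_C:*/4}
Op 10: register job_A */11 -> active={job_A:*/11, job_C:*/4}
  job_A: interval 11, next fire after T=134 is 143
  job_C: interval 4, next fire after T=134 is 136
Earliest fire time = 136 (job job_C)

Answer: 136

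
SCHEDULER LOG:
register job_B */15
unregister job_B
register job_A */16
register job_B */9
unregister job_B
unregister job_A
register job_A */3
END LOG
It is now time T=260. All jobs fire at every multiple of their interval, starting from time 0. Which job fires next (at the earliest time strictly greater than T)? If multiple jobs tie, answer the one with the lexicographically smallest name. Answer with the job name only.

Op 1: register job_B */15 -> active={job_B:*/15}
Op 2: unregister job_B -> active={}
Op 3: register job_A */16 -> active={job_A:*/16}
Op 4: register job_B */9 -> active={job_A:*/16, job_B:*/9}
Op 5: unregister job_B -> active={job_A:*/16}
Op 6: unregister job_A -> active={}
Op 7: register job_A */3 -> active={job_A:*/3}
  job_A: interval 3, next fire after T=260 is 261
Earliest = 261, winner (lex tiebreak) = job_A

Answer: job_A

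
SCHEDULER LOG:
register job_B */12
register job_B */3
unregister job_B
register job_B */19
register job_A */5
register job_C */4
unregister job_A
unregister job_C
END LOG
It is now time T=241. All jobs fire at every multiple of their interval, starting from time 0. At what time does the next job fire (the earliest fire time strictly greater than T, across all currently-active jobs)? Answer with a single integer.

Answer: 247

Derivation:
Op 1: register job_B */12 -> active={job_B:*/12}
Op 2: register job_B */3 -> active={job_B:*/3}
Op 3: unregister job_B -> active={}
Op 4: register job_B */19 -> active={job_B:*/19}
Op 5: register job_A */5 -> active={job_A:*/5, job_B:*/19}
Op 6: register job_C */4 -> active={job_A:*/5, job_B:*/19, job_C:*/4}
Op 7: unregister job_A -> active={job_B:*/19, job_C:*/4}
Op 8: unregister job_C -> active={job_B:*/19}
  job_B: interval 19, next fire after T=241 is 247
Earliest fire time = 247 (job job_B)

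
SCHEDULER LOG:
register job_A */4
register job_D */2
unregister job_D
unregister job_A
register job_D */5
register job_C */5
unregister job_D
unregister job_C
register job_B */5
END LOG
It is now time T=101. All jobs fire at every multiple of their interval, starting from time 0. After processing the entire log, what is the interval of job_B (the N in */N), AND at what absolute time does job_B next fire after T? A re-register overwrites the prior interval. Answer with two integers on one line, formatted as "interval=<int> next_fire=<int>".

Op 1: register job_A */4 -> active={job_A:*/4}
Op 2: register job_D */2 -> active={job_A:*/4, job_D:*/2}
Op 3: unregister job_D -> active={job_A:*/4}
Op 4: unregister job_A -> active={}
Op 5: register job_D */5 -> active={job_D:*/5}
Op 6: register job_C */5 -> active={job_C:*/5, job_D:*/5}
Op 7: unregister job_D -> active={job_C:*/5}
Op 8: unregister job_C -> active={}
Op 9: register job_B */5 -> active={job_B:*/5}
Final interval of job_B = 5
Next fire of job_B after T=101: (101//5+1)*5 = 105

Answer: interval=5 next_fire=105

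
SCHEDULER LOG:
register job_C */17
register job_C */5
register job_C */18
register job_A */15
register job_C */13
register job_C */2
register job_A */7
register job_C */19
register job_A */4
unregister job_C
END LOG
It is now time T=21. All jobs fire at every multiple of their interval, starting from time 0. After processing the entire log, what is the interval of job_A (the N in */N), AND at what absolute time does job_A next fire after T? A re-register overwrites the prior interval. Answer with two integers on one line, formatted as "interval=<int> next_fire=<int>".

Op 1: register job_C */17 -> active={job_C:*/17}
Op 2: register job_C */5 -> active={job_C:*/5}
Op 3: register job_C */18 -> active={job_C:*/18}
Op 4: register job_A */15 -> active={job_A:*/15, job_C:*/18}
Op 5: register job_C */13 -> active={job_A:*/15, job_C:*/13}
Op 6: register job_C */2 -> active={job_A:*/15, job_C:*/2}
Op 7: register job_A */7 -> active={job_A:*/7, job_C:*/2}
Op 8: register job_C */19 -> active={job_A:*/7, job_C:*/19}
Op 9: register job_A */4 -> active={job_A:*/4, job_C:*/19}
Op 10: unregister job_C -> active={job_A:*/4}
Final interval of job_A = 4
Next fire of job_A after T=21: (21//4+1)*4 = 24

Answer: interval=4 next_fire=24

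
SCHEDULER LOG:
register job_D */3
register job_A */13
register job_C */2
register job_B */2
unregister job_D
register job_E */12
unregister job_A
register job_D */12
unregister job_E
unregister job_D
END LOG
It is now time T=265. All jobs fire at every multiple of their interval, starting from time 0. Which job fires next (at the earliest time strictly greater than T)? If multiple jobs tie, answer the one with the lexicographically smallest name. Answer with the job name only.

Answer: job_B

Derivation:
Op 1: register job_D */3 -> active={job_D:*/3}
Op 2: register job_A */13 -> active={job_A:*/13, job_D:*/3}
Op 3: register job_C */2 -> active={job_A:*/13, job_C:*/2, job_D:*/3}
Op 4: register job_B */2 -> active={job_A:*/13, job_B:*/2, job_C:*/2, job_D:*/3}
Op 5: unregister job_D -> active={job_A:*/13, job_B:*/2, job_C:*/2}
Op 6: register job_E */12 -> active={job_A:*/13, job_B:*/2, job_C:*/2, job_E:*/12}
Op 7: unregister job_A -> active={job_B:*/2, job_C:*/2, job_E:*/12}
Op 8: register job_D */12 -> active={job_B:*/2, job_C:*/2, job_D:*/12, job_E:*/12}
Op 9: unregister job_E -> active={job_B:*/2, job_C:*/2, job_D:*/12}
Op 10: unregister job_D -> active={job_B:*/2, job_C:*/2}
  job_B: interval 2, next fire after T=265 is 266
  job_C: interval 2, next fire after T=265 is 266
Earliest = 266, winner (lex tiebreak) = job_B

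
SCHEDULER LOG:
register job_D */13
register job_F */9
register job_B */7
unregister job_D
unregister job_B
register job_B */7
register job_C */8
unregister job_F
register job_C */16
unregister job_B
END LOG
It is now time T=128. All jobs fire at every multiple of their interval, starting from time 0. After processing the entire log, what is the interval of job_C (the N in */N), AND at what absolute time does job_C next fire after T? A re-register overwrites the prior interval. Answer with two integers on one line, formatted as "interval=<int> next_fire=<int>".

Answer: interval=16 next_fire=144

Derivation:
Op 1: register job_D */13 -> active={job_D:*/13}
Op 2: register job_F */9 -> active={job_D:*/13, job_F:*/9}
Op 3: register job_B */7 -> active={job_B:*/7, job_D:*/13, job_F:*/9}
Op 4: unregister job_D -> active={job_B:*/7, job_F:*/9}
Op 5: unregister job_B -> active={job_F:*/9}
Op 6: register job_B */7 -> active={job_B:*/7, job_F:*/9}
Op 7: register job_C */8 -> active={job_B:*/7, job_C:*/8, job_F:*/9}
Op 8: unregister job_F -> active={job_B:*/7, job_C:*/8}
Op 9: register job_C */16 -> active={job_B:*/7, job_C:*/16}
Op 10: unregister job_B -> active={job_C:*/16}
Final interval of job_C = 16
Next fire of job_C after T=128: (128//16+1)*16 = 144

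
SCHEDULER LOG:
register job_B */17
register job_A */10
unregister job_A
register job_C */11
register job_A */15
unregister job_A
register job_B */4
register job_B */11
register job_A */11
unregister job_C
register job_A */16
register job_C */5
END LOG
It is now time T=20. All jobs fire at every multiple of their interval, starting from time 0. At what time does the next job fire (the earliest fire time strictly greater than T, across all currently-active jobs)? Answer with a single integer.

Answer: 22

Derivation:
Op 1: register job_B */17 -> active={job_B:*/17}
Op 2: register job_A */10 -> active={job_A:*/10, job_B:*/17}
Op 3: unregister job_A -> active={job_B:*/17}
Op 4: register job_C */11 -> active={job_B:*/17, job_C:*/11}
Op 5: register job_A */15 -> active={job_A:*/15, job_B:*/17, job_C:*/11}
Op 6: unregister job_A -> active={job_B:*/17, job_C:*/11}
Op 7: register job_B */4 -> active={job_B:*/4, job_C:*/11}
Op 8: register job_B */11 -> active={job_B:*/11, job_C:*/11}
Op 9: register job_A */11 -> active={job_A:*/11, job_B:*/11, job_C:*/11}
Op 10: unregister job_C -> active={job_A:*/11, job_B:*/11}
Op 11: register job_A */16 -> active={job_A:*/16, job_B:*/11}
Op 12: register job_C */5 -> active={job_A:*/16, job_B:*/11, job_C:*/5}
  job_A: interval 16, next fire after T=20 is 32
  job_B: interval 11, next fire after T=20 is 22
  job_C: interval 5, next fire after T=20 is 25
Earliest fire time = 22 (job job_B)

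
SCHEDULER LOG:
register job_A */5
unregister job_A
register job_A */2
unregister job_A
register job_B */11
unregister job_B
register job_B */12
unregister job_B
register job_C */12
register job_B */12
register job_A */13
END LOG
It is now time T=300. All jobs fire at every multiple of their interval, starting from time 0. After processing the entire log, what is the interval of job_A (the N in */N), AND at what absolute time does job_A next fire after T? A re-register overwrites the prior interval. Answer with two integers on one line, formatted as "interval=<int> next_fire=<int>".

Answer: interval=13 next_fire=312

Derivation:
Op 1: register job_A */5 -> active={job_A:*/5}
Op 2: unregister job_A -> active={}
Op 3: register job_A */2 -> active={job_A:*/2}
Op 4: unregister job_A -> active={}
Op 5: register job_B */11 -> active={job_B:*/11}
Op 6: unregister job_B -> active={}
Op 7: register job_B */12 -> active={job_B:*/12}
Op 8: unregister job_B -> active={}
Op 9: register job_C */12 -> active={job_C:*/12}
Op 10: register job_B */12 -> active={job_B:*/12, job_C:*/12}
Op 11: register job_A */13 -> active={job_A:*/13, job_B:*/12, job_C:*/12}
Final interval of job_A = 13
Next fire of job_A after T=300: (300//13+1)*13 = 312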